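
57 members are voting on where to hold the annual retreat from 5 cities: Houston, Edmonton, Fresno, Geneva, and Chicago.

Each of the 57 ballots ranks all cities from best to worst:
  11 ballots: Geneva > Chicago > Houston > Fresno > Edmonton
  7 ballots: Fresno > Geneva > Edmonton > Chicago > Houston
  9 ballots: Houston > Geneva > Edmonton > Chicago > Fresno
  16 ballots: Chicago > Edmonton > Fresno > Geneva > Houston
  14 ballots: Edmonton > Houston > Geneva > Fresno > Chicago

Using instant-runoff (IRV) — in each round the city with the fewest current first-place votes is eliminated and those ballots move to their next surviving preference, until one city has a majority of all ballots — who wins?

Round 1: Houston 9, Edmonton 14, Fresno 7, Geneva 11, Chicago 16. Fresno eliminated.
Round 2: Houston 9, Edmonton 14, Geneva 18, Chicago 16. Houston eliminated.
Round 3: Edmonton 14, Geneva 27, Chicago 16. Edmonton eliminated.
Round 4: Geneva 41, Chicago 16. Geneva has a majority (≥29).

Geneva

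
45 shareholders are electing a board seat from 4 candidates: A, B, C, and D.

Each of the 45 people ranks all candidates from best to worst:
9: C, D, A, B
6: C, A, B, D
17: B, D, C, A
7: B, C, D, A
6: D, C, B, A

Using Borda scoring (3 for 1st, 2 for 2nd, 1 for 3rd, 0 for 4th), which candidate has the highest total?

C

A: 9×1 + 6×2 + 17×0 + 7×0 + 6×0 = 21
B: 9×0 + 6×1 + 17×3 + 7×3 + 6×1 = 84
C: 9×3 + 6×3 + 17×1 + 7×2 + 6×2 = 88
D: 9×2 + 6×0 + 17×2 + 7×1 + 6×3 = 77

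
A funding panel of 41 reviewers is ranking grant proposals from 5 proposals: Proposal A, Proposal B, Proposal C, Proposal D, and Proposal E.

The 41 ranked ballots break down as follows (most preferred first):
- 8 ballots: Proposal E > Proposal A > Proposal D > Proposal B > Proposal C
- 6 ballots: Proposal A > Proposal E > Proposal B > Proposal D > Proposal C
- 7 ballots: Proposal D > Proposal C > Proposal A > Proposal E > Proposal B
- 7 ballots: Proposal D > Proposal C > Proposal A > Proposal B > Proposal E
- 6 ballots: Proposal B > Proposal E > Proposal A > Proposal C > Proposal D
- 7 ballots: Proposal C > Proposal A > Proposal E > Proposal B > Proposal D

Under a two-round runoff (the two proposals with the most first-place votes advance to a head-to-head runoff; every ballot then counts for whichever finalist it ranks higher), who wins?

Round 1 first-place votes: Proposal A 6, Proposal B 6, Proposal C 7, Proposal D 14, Proposal E 8. Proposal D and Proposal E advance.
Runoff: Proposal D is ranked above Proposal E on 14 ballots, Proposal E above Proposal D on 27.

Proposal E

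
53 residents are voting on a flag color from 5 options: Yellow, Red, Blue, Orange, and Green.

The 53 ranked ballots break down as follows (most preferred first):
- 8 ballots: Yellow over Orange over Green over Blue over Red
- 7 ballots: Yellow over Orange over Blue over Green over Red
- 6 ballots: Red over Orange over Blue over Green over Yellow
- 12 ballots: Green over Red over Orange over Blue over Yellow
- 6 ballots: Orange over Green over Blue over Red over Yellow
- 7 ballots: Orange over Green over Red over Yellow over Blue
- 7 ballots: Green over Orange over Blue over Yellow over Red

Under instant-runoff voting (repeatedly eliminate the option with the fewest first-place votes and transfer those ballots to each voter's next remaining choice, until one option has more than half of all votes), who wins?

Round 1: Yellow 15, Red 6, Blue 0, Orange 13, Green 19. Blue eliminated.
Round 2: Yellow 15, Red 6, Orange 13, Green 19. Red eliminated.
Round 3: Yellow 15, Orange 19, Green 19. Yellow eliminated.
Round 4: Orange 34, Green 19. Orange has a majority (≥27).

Orange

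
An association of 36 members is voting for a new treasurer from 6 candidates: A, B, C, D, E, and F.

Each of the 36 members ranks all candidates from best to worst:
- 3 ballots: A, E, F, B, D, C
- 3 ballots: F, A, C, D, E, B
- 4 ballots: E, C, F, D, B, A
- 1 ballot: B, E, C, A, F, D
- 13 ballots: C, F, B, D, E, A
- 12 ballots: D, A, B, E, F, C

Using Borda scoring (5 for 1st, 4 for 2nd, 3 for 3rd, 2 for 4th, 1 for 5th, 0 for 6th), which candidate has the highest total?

D

A: 3×5 + 3×4 + 4×0 + 1×2 + 13×0 + 12×4 = 77
B: 3×2 + 3×0 + 4×1 + 1×5 + 13×3 + 12×3 = 90
C: 3×0 + 3×3 + 4×4 + 1×3 + 13×5 + 12×0 = 93
D: 3×1 + 3×2 + 4×2 + 1×0 + 13×2 + 12×5 = 103
E: 3×4 + 3×1 + 4×5 + 1×4 + 13×1 + 12×2 = 76
F: 3×3 + 3×5 + 4×3 + 1×1 + 13×4 + 12×1 = 101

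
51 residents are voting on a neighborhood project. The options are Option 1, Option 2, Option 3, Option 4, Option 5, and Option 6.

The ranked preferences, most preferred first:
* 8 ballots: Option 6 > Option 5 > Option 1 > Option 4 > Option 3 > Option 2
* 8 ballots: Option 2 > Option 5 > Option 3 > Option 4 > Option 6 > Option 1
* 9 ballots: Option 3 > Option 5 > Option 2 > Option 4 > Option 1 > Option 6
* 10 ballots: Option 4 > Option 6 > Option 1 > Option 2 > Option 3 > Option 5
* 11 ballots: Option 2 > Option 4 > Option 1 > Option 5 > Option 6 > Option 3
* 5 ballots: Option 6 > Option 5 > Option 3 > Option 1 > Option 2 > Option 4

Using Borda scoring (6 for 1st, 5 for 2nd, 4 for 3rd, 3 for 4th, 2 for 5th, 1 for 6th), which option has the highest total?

Option 1: 8×4 + 8×1 + 9×2 + 10×4 + 11×4 + 5×3 = 157
Option 2: 8×1 + 8×6 + 9×4 + 10×3 + 11×6 + 5×2 = 198
Option 3: 8×2 + 8×4 + 9×6 + 10×2 + 11×1 + 5×4 = 153
Option 4: 8×3 + 8×3 + 9×3 + 10×6 + 11×5 + 5×1 = 195
Option 5: 8×5 + 8×5 + 9×5 + 10×1 + 11×3 + 5×5 = 193
Option 6: 8×6 + 8×2 + 9×1 + 10×5 + 11×2 + 5×6 = 175

Option 2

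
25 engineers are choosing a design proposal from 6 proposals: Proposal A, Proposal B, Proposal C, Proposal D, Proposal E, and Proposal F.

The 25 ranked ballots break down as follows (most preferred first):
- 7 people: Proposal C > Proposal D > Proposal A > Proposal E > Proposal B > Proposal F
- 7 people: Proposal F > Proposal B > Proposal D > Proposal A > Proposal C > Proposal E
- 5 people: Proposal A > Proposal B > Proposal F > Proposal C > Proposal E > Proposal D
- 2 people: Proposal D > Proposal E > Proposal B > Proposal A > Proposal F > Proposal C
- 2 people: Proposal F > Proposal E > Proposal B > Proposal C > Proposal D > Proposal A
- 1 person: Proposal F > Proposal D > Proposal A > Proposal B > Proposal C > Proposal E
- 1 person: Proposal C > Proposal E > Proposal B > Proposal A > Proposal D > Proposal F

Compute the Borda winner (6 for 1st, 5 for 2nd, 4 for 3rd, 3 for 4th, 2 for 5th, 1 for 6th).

Proposal A: 7×4 + 7×3 + 5×6 + 2×3 + 2×1 + 1×4 + 1×3 = 94
Proposal B: 7×2 + 7×5 + 5×5 + 2×4 + 2×4 + 1×3 + 1×4 = 97
Proposal C: 7×6 + 7×2 + 5×3 + 2×1 + 2×3 + 1×2 + 1×6 = 87
Proposal D: 7×5 + 7×4 + 5×1 + 2×6 + 2×2 + 1×5 + 1×2 = 91
Proposal E: 7×3 + 7×1 + 5×2 + 2×5 + 2×5 + 1×1 + 1×5 = 64
Proposal F: 7×1 + 7×6 + 5×4 + 2×2 + 2×6 + 1×6 + 1×1 = 92

Proposal B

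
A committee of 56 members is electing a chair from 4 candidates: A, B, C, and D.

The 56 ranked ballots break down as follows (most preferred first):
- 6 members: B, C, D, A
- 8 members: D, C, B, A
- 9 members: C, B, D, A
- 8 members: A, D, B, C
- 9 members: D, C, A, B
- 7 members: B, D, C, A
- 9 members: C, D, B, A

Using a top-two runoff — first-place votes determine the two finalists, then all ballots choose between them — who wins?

Round 1 first-place votes: A 8, B 13, C 18, D 17. C and D advance.
Runoff: C is ranked above D on 24 ballots, D above C on 32.

D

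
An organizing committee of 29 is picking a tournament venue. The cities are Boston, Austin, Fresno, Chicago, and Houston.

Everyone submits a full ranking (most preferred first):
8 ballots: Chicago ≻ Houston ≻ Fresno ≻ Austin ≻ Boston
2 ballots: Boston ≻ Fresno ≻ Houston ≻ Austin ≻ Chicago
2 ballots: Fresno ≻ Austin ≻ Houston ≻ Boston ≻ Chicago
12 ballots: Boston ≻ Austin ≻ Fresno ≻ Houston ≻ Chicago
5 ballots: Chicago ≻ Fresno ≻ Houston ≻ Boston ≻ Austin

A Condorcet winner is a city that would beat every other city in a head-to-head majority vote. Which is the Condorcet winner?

Fresno vs Boston: 15–14
Fresno vs Austin: 17–12
Fresno vs Chicago: 16–13
Fresno vs Houston: 21–8
Fresno beats every other city.

Fresno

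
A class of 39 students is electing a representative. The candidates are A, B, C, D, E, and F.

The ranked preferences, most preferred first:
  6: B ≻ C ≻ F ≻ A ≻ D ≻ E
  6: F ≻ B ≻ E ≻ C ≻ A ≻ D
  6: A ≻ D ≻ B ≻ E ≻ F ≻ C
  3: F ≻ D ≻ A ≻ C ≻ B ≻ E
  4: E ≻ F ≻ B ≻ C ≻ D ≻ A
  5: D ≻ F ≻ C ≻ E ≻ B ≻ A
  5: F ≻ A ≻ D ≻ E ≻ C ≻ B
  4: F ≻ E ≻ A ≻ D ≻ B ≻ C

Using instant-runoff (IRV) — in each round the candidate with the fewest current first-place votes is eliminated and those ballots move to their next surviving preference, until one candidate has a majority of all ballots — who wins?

F

Round 1: A 6, B 6, C 0, D 5, E 4, F 18. C eliminated.
Round 2: A 6, B 6, D 5, E 4, F 18. E eliminated.
Round 3: A 6, B 6, D 5, F 22. F has a majority (≥20).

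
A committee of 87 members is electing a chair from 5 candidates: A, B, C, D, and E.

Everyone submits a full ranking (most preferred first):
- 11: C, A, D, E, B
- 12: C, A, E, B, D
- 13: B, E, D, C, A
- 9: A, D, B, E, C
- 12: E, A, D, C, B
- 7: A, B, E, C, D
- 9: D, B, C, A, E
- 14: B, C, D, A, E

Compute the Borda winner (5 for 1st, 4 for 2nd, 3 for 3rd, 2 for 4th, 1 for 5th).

A

A: 11×4 + 12×4 + 13×1 + 9×5 + 12×4 + 7×5 + 9×2 + 14×2 = 279
B: 11×1 + 12×2 + 13×5 + 9×3 + 12×1 + 7×4 + 9×4 + 14×5 = 273
C: 11×5 + 12×5 + 13×2 + 9×1 + 12×2 + 7×2 + 9×3 + 14×4 = 271
D: 11×3 + 12×1 + 13×3 + 9×4 + 12×3 + 7×1 + 9×5 + 14×3 = 250
E: 11×2 + 12×3 + 13×4 + 9×2 + 12×5 + 7×3 + 9×1 + 14×1 = 232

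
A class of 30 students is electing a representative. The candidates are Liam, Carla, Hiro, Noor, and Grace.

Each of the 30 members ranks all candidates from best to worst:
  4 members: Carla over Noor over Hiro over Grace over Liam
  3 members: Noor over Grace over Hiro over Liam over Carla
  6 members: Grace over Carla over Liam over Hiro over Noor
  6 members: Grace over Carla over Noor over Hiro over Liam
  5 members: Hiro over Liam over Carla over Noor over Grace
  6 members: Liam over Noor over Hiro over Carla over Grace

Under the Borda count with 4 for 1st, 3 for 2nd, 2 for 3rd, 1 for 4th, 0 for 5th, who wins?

Liam: 4×0 + 3×1 + 6×2 + 6×0 + 5×3 + 6×4 = 54
Carla: 4×4 + 3×0 + 6×3 + 6×3 + 5×2 + 6×1 = 68
Hiro: 4×2 + 3×2 + 6×1 + 6×1 + 5×4 + 6×2 = 58
Noor: 4×3 + 3×4 + 6×0 + 6×2 + 5×1 + 6×3 = 59
Grace: 4×1 + 3×3 + 6×4 + 6×4 + 5×0 + 6×0 = 61

Carla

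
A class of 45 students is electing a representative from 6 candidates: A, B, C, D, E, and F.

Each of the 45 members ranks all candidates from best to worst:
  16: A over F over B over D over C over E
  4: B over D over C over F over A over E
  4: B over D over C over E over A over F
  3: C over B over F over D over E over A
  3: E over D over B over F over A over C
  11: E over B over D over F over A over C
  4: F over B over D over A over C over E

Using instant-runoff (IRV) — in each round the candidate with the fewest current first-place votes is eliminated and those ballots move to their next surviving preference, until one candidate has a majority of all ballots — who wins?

Round 1: A 16, B 8, C 3, D 0, E 14, F 4. D eliminated.
Round 2: A 16, B 8, C 3, E 14, F 4. C eliminated.
Round 3: A 16, B 11, E 14, F 4. F eliminated.
Round 4: A 16, B 15, E 14. E eliminated.
Round 5: A 16, B 29. B has a majority (≥23).

B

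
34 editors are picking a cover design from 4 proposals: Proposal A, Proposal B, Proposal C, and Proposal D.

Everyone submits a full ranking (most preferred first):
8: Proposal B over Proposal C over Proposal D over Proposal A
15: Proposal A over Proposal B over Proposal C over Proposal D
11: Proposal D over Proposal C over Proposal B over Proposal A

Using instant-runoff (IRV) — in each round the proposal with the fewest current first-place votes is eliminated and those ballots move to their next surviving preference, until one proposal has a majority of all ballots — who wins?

Proposal D

Round 1: Proposal A 15, Proposal B 8, Proposal C 0, Proposal D 11. Proposal C eliminated.
Round 2: Proposal A 15, Proposal B 8, Proposal D 11. Proposal B eliminated.
Round 3: Proposal A 15, Proposal D 19. Proposal D has a majority (≥18).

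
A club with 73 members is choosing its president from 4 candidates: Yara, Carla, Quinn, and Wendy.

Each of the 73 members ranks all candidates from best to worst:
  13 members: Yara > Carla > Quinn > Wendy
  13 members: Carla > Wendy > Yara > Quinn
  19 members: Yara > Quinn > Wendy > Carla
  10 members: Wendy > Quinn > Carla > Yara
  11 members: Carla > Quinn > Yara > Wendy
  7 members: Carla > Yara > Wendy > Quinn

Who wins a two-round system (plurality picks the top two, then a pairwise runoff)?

Round 1 first-place votes: Yara 32, Carla 31, Quinn 0, Wendy 10. Yara and Carla advance.
Runoff: Yara is ranked above Carla on 32 ballots, Carla above Yara on 41.

Carla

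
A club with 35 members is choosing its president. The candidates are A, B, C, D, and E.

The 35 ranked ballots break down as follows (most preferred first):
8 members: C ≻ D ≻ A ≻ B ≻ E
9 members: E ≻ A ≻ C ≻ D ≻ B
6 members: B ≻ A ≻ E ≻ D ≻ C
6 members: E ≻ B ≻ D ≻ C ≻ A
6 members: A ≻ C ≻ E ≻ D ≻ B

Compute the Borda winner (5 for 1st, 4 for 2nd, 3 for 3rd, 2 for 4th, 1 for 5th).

A: 8×3 + 9×4 + 6×4 + 6×1 + 6×5 = 120
B: 8×2 + 9×1 + 6×5 + 6×4 + 6×1 = 85
C: 8×5 + 9×3 + 6×1 + 6×2 + 6×4 = 109
D: 8×4 + 9×2 + 6×2 + 6×3 + 6×2 = 92
E: 8×1 + 9×5 + 6×3 + 6×5 + 6×3 = 119

A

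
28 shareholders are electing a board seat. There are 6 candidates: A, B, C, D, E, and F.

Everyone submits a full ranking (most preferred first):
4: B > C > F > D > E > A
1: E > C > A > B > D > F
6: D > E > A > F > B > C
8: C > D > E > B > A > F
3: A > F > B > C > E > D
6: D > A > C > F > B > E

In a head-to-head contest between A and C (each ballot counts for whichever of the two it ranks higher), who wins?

A

A is ranked above C on 15 ballots; C above A on 13.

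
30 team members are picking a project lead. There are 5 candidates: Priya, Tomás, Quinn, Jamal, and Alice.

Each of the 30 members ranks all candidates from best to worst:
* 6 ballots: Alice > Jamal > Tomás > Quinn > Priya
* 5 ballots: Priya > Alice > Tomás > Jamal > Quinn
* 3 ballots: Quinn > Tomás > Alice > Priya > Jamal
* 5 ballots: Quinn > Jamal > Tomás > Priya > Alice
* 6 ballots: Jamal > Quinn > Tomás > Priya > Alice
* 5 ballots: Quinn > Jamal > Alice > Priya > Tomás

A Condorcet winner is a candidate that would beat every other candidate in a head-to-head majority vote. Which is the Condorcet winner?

Jamal

Jamal vs Priya: 22–8
Jamal vs Tomás: 22–8
Jamal vs Quinn: 17–13
Jamal vs Alice: 16–14
Jamal beats every other candidate.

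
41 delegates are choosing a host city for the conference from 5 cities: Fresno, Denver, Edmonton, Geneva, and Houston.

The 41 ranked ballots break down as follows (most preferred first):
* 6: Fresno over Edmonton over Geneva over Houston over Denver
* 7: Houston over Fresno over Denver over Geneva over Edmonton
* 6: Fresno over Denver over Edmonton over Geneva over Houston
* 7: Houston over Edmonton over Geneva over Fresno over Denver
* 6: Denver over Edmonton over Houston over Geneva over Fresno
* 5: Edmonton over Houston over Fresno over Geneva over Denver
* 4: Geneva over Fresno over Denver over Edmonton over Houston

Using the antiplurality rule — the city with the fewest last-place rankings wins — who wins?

Last-place votes: Fresno 6, Denver 18, Edmonton 7, Geneva 0, Houston 10.

Geneva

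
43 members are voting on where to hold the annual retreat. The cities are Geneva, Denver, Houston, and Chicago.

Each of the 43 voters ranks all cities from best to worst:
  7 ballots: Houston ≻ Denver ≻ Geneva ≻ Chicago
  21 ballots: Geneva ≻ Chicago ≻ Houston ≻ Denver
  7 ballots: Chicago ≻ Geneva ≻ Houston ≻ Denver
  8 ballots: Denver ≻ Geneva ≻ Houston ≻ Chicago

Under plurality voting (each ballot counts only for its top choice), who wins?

First-place votes: Geneva 21, Denver 8, Houston 7, Chicago 7.

Geneva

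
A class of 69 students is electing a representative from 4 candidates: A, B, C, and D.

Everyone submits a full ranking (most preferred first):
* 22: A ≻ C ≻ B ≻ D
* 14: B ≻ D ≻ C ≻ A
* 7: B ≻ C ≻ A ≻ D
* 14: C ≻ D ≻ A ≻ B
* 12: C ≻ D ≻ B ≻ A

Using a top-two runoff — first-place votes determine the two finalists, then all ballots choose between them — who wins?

C

Round 1 first-place votes: A 22, B 21, C 26, D 0. C and A advance.
Runoff: C is ranked above A on 47 ballots, A above C on 22.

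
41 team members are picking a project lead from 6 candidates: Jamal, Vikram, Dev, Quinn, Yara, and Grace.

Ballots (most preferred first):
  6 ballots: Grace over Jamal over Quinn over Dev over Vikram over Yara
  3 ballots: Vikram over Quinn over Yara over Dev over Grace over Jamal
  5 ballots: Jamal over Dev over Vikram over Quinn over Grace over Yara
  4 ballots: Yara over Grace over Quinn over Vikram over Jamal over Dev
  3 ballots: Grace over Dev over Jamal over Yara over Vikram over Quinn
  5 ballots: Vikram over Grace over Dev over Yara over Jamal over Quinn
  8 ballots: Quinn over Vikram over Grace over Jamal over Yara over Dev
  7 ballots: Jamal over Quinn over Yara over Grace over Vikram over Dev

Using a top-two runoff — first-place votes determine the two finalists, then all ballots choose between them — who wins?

Grace

Round 1 first-place votes: Jamal 12, Vikram 8, Dev 0, Quinn 8, Yara 4, Grace 9. Jamal and Grace advance.
Runoff: Jamal is ranked above Grace on 12 ballots, Grace above Jamal on 29.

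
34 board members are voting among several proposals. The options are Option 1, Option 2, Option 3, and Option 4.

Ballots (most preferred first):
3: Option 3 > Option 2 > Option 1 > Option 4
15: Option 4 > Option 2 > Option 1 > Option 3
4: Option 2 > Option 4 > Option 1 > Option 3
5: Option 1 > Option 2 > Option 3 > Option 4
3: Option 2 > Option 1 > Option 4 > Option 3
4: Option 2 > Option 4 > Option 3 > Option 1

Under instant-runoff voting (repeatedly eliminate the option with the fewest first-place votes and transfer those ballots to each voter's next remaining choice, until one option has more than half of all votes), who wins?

Round 1: Option 1 5, Option 2 11, Option 3 3, Option 4 15. Option 3 eliminated.
Round 2: Option 1 5, Option 2 14, Option 4 15. Option 1 eliminated.
Round 3: Option 2 19, Option 4 15. Option 2 has a majority (≥18).

Option 2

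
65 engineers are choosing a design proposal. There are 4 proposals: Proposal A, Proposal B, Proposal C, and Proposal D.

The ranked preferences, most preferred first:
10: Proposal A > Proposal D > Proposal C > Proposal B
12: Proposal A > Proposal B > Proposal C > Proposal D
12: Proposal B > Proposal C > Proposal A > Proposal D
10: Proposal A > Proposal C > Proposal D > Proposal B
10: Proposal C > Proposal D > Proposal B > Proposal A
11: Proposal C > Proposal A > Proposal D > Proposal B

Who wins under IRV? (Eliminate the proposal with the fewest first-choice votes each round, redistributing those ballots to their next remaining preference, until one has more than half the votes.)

Round 1: Proposal A 32, Proposal B 12, Proposal C 21, Proposal D 0. Proposal D eliminated.
Round 2: Proposal A 32, Proposal B 12, Proposal C 21. Proposal B eliminated.
Round 3: Proposal A 32, Proposal C 33. Proposal C has a majority (≥33).

Proposal C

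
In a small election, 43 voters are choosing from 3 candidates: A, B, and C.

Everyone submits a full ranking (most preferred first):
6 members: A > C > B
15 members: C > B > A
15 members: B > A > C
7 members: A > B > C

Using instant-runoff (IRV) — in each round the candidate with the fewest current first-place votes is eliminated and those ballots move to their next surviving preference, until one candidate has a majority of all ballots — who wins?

Round 1: A 13, B 15, C 15. A eliminated.
Round 2: B 22, C 21. B has a majority (≥22).

B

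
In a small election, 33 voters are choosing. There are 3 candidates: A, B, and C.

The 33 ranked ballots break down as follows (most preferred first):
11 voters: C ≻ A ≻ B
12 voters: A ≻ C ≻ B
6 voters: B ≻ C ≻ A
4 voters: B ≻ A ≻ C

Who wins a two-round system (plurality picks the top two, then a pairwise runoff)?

C

Round 1 first-place votes: A 12, B 10, C 11. A and C advance.
Runoff: A is ranked above C on 16 ballots, C above A on 17.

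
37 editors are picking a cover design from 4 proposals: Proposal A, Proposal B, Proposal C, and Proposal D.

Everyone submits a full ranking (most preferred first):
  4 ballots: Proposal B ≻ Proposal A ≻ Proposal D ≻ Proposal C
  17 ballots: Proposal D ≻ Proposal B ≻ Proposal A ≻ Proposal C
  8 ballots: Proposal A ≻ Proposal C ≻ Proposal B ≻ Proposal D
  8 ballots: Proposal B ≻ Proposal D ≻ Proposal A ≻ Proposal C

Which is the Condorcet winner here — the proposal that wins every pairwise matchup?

Proposal B vs Proposal A: 29–8
Proposal B vs Proposal C: 29–8
Proposal B vs Proposal D: 20–17
Proposal B beats every other proposal.

Proposal B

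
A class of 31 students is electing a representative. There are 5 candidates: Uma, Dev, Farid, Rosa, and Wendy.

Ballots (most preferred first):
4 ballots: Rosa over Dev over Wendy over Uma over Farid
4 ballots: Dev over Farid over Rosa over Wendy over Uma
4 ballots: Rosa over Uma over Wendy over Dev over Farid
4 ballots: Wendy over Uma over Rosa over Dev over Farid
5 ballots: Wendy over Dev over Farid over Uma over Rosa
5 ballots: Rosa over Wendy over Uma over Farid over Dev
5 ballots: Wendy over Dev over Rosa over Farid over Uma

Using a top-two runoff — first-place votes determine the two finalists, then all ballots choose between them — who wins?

Rosa

Round 1 first-place votes: Uma 0, Dev 4, Farid 0, Rosa 13, Wendy 14. Wendy and Rosa advance.
Runoff: Wendy is ranked above Rosa on 14 ballots, Rosa above Wendy on 17.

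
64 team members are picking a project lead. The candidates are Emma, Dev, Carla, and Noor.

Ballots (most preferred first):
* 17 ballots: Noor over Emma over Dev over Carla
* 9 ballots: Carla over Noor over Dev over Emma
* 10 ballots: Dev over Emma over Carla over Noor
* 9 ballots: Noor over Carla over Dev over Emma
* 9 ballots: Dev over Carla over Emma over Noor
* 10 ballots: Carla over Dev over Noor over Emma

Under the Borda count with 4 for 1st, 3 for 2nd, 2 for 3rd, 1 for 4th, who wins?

Dev

Emma: 17×3 + 9×1 + 10×3 + 9×1 + 9×2 + 10×1 = 127
Dev: 17×2 + 9×2 + 10×4 + 9×2 + 9×4 + 10×3 = 176
Carla: 17×1 + 9×4 + 10×2 + 9×3 + 9×3 + 10×4 = 167
Noor: 17×4 + 9×3 + 10×1 + 9×4 + 9×1 + 10×2 = 170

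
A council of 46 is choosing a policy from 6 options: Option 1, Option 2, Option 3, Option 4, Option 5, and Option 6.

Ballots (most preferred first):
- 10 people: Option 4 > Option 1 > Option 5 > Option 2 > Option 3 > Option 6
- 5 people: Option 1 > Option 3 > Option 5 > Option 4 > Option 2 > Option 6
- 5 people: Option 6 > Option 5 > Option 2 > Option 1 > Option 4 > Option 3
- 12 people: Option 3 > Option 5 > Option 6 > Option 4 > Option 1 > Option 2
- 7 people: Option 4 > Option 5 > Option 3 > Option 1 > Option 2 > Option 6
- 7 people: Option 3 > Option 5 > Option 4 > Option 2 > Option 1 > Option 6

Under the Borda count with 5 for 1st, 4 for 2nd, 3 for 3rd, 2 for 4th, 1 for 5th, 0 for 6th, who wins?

Option 5

Option 1: 10×4 + 5×5 + 5×2 + 12×1 + 7×2 + 7×1 = 108
Option 2: 10×2 + 5×1 + 5×3 + 12×0 + 7×1 + 7×2 = 61
Option 3: 10×1 + 5×4 + 5×0 + 12×5 + 7×3 + 7×5 = 146
Option 4: 10×5 + 5×2 + 5×1 + 12×2 + 7×5 + 7×3 = 145
Option 5: 10×3 + 5×3 + 5×4 + 12×4 + 7×4 + 7×4 = 169
Option 6: 10×0 + 5×0 + 5×5 + 12×3 + 7×0 + 7×0 = 61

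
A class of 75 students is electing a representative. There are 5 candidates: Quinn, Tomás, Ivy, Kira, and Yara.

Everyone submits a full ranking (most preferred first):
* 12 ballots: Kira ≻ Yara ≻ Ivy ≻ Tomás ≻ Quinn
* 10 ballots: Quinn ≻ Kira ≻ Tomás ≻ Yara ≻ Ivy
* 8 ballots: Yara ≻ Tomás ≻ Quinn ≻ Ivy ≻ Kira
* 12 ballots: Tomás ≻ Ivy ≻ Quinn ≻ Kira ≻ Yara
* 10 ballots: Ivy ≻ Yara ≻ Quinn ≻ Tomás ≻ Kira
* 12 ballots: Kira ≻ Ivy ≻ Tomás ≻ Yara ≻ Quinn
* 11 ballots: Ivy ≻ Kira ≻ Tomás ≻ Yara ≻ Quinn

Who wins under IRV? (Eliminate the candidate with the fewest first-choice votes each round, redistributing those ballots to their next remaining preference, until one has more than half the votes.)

Ivy

Round 1: Quinn 10, Tomás 12, Ivy 21, Kira 24, Yara 8. Yara eliminated.
Round 2: Quinn 10, Tomás 20, Ivy 21, Kira 24. Quinn eliminated.
Round 3: Tomás 20, Ivy 21, Kira 34. Tomás eliminated.
Round 4: Ivy 41, Kira 34. Ivy has a majority (≥38).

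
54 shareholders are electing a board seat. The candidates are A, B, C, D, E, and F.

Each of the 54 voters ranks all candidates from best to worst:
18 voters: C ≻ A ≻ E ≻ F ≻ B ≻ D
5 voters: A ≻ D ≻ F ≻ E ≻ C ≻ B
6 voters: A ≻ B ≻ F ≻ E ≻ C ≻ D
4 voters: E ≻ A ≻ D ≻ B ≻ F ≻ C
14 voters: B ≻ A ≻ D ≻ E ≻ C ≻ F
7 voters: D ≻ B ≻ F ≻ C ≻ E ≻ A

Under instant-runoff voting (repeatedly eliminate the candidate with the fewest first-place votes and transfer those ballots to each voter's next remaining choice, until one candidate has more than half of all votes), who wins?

B

Round 1: A 11, B 14, C 18, D 7, E 4, F 0. F eliminated.
Round 2: A 11, B 14, C 18, D 7, E 4. E eliminated.
Round 3: A 15, B 14, C 18, D 7. D eliminated.
Round 4: A 15, B 21, C 18. A eliminated.
Round 5: B 31, C 23. B has a majority (≥28).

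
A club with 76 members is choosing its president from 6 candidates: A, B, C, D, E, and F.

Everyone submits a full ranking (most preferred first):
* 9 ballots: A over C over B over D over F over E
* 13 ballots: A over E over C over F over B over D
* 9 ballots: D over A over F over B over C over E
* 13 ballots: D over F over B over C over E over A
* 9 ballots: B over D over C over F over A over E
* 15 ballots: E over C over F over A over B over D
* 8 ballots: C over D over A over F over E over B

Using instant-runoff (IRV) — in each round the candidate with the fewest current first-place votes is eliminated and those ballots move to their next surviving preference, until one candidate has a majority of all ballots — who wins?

D

Round 1: A 22, B 9, C 8, D 22, E 15, F 0. F eliminated.
Round 2: A 22, B 9, C 8, D 22, E 15. C eliminated.
Round 3: A 22, B 9, D 30, E 15. B eliminated.
Round 4: A 22, D 39, E 15. D has a majority (≥39).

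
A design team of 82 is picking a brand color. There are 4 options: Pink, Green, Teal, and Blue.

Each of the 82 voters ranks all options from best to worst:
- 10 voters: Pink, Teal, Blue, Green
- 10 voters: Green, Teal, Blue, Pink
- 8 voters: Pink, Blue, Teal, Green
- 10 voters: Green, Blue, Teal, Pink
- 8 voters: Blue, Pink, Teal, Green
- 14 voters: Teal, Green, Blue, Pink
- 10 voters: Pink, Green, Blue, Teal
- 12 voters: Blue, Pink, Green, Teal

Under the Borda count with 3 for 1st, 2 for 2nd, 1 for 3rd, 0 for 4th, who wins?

Pink: 10×3 + 10×0 + 8×3 + 10×0 + 8×2 + 14×0 + 10×3 + 12×2 = 124
Green: 10×0 + 10×3 + 8×0 + 10×3 + 8×0 + 14×2 + 10×2 + 12×1 = 120
Teal: 10×2 + 10×2 + 8×1 + 10×1 + 8×1 + 14×3 + 10×0 + 12×0 = 108
Blue: 10×1 + 10×1 + 8×2 + 10×2 + 8×3 + 14×1 + 10×1 + 12×3 = 140

Blue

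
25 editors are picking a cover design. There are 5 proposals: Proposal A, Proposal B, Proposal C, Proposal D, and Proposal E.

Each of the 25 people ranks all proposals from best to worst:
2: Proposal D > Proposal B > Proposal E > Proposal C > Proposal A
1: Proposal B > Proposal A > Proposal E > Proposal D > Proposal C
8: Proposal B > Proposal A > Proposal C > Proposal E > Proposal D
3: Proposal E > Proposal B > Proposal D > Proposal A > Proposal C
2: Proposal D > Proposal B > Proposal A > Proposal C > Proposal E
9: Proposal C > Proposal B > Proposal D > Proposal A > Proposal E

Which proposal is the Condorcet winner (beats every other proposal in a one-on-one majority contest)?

Proposal B

Proposal B vs Proposal A: 25–0
Proposal B vs Proposal C: 16–9
Proposal B vs Proposal D: 21–4
Proposal B vs Proposal E: 22–3
Proposal B beats every other proposal.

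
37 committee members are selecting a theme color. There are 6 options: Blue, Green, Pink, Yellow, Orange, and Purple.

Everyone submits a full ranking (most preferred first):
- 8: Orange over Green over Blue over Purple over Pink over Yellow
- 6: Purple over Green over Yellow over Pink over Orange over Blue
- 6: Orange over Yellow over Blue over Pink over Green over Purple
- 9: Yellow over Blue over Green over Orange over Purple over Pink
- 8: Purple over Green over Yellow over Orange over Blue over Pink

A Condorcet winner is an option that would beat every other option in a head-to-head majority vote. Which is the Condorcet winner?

Green

Green vs Blue: 22–15
Green vs Pink: 31–6
Green vs Yellow: 22–15
Green vs Orange: 23–14
Green vs Purple: 23–14
Green beats every other option.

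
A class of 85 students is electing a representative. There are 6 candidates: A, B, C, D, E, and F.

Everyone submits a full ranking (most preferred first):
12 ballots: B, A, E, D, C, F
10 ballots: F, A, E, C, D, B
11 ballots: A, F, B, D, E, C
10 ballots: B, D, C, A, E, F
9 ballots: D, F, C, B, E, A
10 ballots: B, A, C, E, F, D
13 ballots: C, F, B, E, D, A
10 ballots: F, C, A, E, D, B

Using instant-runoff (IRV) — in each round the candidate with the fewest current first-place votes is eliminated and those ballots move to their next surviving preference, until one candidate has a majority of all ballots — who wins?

F

Round 1: A 11, B 32, C 13, D 9, E 0, F 20. E eliminated.
Round 2: A 11, B 32, C 13, D 9, F 20. D eliminated.
Round 3: A 11, B 32, C 13, F 29. A eliminated.
Round 4: B 32, C 13, F 40. C eliminated.
Round 5: B 32, F 53. F has a majority (≥43).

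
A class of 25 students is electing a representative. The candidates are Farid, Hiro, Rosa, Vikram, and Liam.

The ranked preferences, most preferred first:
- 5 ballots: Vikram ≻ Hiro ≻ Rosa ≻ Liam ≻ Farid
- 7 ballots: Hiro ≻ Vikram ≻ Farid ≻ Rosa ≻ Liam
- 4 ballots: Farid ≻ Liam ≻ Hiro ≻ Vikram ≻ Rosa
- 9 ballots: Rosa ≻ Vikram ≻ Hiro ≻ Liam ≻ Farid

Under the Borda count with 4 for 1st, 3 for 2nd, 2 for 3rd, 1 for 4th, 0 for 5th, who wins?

Vikram

Farid: 5×0 + 7×2 + 4×4 + 9×0 = 30
Hiro: 5×3 + 7×4 + 4×2 + 9×2 = 69
Rosa: 5×2 + 7×1 + 4×0 + 9×4 = 53
Vikram: 5×4 + 7×3 + 4×1 + 9×3 = 72
Liam: 5×1 + 7×0 + 4×3 + 9×1 = 26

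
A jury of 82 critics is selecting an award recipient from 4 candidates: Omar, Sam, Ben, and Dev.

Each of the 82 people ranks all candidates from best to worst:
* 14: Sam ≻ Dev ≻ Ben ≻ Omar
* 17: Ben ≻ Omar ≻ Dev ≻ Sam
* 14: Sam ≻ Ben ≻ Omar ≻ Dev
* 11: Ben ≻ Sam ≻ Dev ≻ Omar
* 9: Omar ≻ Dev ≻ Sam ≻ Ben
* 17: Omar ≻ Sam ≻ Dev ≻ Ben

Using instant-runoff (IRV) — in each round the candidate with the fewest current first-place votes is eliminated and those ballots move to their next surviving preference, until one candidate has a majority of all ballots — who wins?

Sam

Round 1: Omar 26, Sam 28, Ben 28, Dev 0. Dev eliminated.
Round 2: Omar 26, Sam 28, Ben 28. Omar eliminated.
Round 3: Sam 54, Ben 28. Sam has a majority (≥42).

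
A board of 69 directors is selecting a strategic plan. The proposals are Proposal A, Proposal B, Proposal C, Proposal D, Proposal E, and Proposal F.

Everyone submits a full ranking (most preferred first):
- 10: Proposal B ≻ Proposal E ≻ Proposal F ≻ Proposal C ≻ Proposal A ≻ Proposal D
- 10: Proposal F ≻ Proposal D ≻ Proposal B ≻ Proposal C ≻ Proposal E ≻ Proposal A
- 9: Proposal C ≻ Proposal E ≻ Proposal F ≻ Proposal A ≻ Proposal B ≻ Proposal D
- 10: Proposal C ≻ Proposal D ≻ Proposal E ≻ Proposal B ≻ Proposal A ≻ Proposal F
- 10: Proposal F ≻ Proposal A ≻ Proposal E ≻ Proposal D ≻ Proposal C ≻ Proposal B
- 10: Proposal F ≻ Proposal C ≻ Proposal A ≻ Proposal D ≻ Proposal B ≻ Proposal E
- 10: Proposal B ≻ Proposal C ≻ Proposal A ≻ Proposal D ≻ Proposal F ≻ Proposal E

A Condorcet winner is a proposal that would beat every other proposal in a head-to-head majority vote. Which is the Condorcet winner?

Proposal F

Proposal F vs Proposal A: 49–20
Proposal F vs Proposal B: 39–30
Proposal F vs Proposal C: 40–29
Proposal F vs Proposal D: 49–20
Proposal F vs Proposal E: 40–29
Proposal F beats every other proposal.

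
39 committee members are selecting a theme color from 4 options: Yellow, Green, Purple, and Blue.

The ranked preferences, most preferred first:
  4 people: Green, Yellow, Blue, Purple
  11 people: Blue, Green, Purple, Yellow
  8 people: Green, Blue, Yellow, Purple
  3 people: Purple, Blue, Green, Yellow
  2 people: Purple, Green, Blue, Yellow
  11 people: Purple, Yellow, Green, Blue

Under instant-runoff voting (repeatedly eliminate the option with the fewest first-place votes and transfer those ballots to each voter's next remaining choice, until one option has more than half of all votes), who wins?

Green

Round 1: Yellow 0, Green 12, Purple 16, Blue 11. Yellow eliminated.
Round 2: Green 12, Purple 16, Blue 11. Blue eliminated.
Round 3: Green 23, Purple 16. Green has a majority (≥20).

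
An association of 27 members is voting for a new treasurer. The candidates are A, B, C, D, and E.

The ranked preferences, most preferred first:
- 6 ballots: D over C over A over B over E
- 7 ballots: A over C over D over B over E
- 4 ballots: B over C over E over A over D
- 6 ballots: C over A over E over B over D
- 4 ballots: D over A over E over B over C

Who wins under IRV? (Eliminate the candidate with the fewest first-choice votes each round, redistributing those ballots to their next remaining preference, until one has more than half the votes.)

C

Round 1: A 7, B 4, C 6, D 10, E 0. E eliminated.
Round 2: A 7, B 4, C 6, D 10. B eliminated.
Round 3: A 7, C 10, D 10. A eliminated.
Round 4: C 17, D 10. C has a majority (≥14).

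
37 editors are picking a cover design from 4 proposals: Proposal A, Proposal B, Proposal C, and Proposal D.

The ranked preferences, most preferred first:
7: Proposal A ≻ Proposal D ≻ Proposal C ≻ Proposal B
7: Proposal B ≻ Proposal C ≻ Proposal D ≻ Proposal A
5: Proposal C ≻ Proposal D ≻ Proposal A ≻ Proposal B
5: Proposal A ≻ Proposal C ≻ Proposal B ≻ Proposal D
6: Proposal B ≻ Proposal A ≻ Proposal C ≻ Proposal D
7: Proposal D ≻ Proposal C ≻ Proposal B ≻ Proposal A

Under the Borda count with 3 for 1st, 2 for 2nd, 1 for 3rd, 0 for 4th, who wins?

Proposal A: 7×3 + 7×0 + 5×1 + 5×3 + 6×2 + 7×0 = 53
Proposal B: 7×0 + 7×3 + 5×0 + 5×1 + 6×3 + 7×1 = 51
Proposal C: 7×1 + 7×2 + 5×3 + 5×2 + 6×1 + 7×2 = 66
Proposal D: 7×2 + 7×1 + 5×2 + 5×0 + 6×0 + 7×3 = 52

Proposal C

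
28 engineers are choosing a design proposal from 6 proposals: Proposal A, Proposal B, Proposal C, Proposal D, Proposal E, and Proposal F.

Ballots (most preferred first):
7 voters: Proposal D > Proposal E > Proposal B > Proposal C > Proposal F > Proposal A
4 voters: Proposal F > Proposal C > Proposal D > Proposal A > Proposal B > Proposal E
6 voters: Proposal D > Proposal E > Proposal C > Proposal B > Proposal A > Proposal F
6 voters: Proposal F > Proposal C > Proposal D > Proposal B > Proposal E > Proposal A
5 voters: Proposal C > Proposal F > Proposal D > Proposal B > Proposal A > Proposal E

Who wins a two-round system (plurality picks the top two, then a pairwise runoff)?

Round 1 first-place votes: Proposal A 0, Proposal B 0, Proposal C 5, Proposal D 13, Proposal E 0, Proposal F 10. Proposal D and Proposal F advance.
Runoff: Proposal D is ranked above Proposal F on 13 ballots, Proposal F above Proposal D on 15.

Proposal F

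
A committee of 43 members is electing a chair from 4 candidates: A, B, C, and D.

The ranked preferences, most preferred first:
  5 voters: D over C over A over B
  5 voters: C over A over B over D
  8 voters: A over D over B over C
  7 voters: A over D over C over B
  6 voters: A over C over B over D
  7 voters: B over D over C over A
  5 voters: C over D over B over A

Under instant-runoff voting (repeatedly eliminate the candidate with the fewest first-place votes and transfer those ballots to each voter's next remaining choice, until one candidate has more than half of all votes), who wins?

C

Round 1: A 21, B 7, C 10, D 5. D eliminated.
Round 2: A 21, B 7, C 15. B eliminated.
Round 3: A 21, C 22. C has a majority (≥22).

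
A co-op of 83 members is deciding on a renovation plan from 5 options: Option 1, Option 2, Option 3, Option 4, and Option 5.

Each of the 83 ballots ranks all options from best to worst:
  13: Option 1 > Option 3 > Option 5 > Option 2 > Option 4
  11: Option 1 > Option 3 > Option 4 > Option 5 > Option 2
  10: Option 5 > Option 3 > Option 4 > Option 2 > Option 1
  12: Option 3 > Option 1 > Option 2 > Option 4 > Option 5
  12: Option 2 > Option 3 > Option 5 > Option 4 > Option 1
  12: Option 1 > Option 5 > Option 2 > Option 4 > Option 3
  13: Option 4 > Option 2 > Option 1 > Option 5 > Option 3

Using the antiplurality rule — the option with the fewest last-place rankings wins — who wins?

Option 2

Last-place votes: Option 1 22, Option 2 11, Option 3 25, Option 4 13, Option 5 12.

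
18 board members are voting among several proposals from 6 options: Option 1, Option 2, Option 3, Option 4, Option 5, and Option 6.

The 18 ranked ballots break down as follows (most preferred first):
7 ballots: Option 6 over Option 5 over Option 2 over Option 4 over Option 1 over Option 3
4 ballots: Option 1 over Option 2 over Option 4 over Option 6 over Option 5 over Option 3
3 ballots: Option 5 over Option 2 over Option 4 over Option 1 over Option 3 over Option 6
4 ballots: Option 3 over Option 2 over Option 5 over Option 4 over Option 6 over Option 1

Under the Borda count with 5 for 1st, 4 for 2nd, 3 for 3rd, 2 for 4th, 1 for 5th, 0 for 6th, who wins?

Option 1: 7×1 + 4×5 + 3×2 + 4×0 = 33
Option 2: 7×3 + 4×4 + 3×4 + 4×4 = 65
Option 3: 7×0 + 4×0 + 3×1 + 4×5 = 23
Option 4: 7×2 + 4×3 + 3×3 + 4×2 = 43
Option 5: 7×4 + 4×1 + 3×5 + 4×3 = 59
Option 6: 7×5 + 4×2 + 3×0 + 4×1 = 47

Option 2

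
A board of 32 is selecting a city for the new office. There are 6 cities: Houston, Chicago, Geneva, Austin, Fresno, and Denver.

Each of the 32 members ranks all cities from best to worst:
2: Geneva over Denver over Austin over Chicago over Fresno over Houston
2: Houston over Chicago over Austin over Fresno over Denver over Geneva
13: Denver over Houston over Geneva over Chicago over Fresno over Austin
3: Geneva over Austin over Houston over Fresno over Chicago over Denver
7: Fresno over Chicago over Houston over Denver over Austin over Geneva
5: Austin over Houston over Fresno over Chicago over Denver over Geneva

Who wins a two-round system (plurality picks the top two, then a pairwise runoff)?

Fresno

Round 1 first-place votes: Houston 2, Chicago 0, Geneva 5, Austin 5, Fresno 7, Denver 13. Denver and Fresno advance.
Runoff: Denver is ranked above Fresno on 15 ballots, Fresno above Denver on 17.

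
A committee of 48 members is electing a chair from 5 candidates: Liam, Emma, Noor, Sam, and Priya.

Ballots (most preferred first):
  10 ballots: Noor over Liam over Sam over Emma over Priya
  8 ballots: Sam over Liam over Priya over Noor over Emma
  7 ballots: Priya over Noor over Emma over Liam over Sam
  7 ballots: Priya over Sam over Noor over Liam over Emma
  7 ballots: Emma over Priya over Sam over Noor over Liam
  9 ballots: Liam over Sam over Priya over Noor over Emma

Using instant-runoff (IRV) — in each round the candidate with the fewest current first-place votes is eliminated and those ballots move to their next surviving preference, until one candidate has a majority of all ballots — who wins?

Round 1: Liam 9, Emma 7, Noor 10, Sam 8, Priya 14. Emma eliminated.
Round 2: Liam 9, Noor 10, Sam 8, Priya 21. Sam eliminated.
Round 3: Liam 17, Noor 10, Priya 21. Noor eliminated.
Round 4: Liam 27, Priya 21. Liam has a majority (≥25).

Liam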